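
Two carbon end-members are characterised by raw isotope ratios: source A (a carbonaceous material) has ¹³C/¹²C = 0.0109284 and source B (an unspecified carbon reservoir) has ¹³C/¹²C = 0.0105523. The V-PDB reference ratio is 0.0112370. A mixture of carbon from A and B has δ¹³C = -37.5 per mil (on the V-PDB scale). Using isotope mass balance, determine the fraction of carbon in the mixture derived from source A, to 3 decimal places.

0.700

δ_A = (0.0109284/0.0112370 − 1)×1000 = (0.972537 − 1)×1000 = -27.463 per mil
δ_B = (0.0105523/0.0112370 − 1)×1000 = (0.939067 − 1)×1000 = -60.933 per mil
f_A = (δ_mix − δ_B)/(δ_A − δ_B) = (-37.5 − (-60.933))/(-27.463 − (-60.933))
f_A = 23.433 / 33.470 = 0.7001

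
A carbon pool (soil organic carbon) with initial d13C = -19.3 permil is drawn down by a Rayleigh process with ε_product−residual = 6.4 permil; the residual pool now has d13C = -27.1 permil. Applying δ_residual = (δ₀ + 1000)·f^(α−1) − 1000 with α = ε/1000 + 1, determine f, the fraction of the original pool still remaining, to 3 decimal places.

0.287

α − 1 = ε/1000 = 0.0064
(δ_res + 1000)/(δ₀ + 1000) = (-27.1 + 1000)/(-19.3 + 1000) = 972.9/980.7 = 0.992046
f = 0.992046^(1/0.0064) = exp(ln(0.992046)/0.0064) = exp(-0.00799/0.0064)
f = exp(-1.2477) = 0.2872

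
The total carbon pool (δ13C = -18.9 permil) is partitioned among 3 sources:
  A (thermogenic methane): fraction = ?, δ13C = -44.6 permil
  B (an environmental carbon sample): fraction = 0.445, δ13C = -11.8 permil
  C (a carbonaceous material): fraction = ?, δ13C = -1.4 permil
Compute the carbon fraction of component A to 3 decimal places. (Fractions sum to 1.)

0.298

Let f_A and f_C be the unknown fractions; fractions sum to 1 so f_A + f_C = 0.555.
Mass balance: Σ fᵢ·δᵢ = δ_bulk ⇒ f_A·(-44.6) + f_C·(-1.4) = -18.9 − (-5.251) = -13.649
Substitute f_C = 0.555 − f_A:
f_A·(-44.6 − -1.4) = -13.649 − 0.555×(-1.4) = -12.872
f_A = -12.872 / -43.2 = 0.2980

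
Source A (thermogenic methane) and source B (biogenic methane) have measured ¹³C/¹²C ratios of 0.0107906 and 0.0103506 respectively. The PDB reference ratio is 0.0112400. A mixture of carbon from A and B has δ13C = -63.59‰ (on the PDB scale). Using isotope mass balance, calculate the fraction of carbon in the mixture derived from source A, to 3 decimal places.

δ_A = (0.0107906/0.0112400 − 1)×1000 = (0.960018 − 1)×1000 = -39.982‰
δ_B = (0.0103506/0.0112400 − 1)×1000 = (0.920872 − 1)×1000 = -79.128‰
f_A = (δ_mix − δ_B)/(δ_A − δ_B) = (-63.59 − (-79.128))/(-39.982 − (-79.128))
f_A = 15.538 / 39.146 = 0.3969

0.397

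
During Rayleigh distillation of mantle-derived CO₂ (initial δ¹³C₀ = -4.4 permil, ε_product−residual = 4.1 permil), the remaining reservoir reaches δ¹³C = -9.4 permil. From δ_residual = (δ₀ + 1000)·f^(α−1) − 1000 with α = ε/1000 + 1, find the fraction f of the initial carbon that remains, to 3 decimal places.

0.293

α − 1 = ε/1000 = 0.0041
(δ_res + 1000)/(δ₀ + 1000) = (-9.4 + 1000)/(-4.4 + 1000) = 990.6/995.6 = 0.994978
f = 0.994978^(1/0.0041) = exp(ln(0.994978)/0.0041) = exp(-0.00503/0.0041)
f = exp(-1.2280) = 0.2929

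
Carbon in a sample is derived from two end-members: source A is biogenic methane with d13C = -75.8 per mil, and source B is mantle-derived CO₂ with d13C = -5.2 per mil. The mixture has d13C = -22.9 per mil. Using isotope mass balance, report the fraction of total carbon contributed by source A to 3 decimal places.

0.251

δ_mix = f_A·δ_A + (1 − f_A)·δ_B  ⇒  f_A = (δ_mix − δ_B)/(δ_A − δ_B)
f_A = (-22.9 − (-5.2)) / (-75.8 − (-5.2))
f_A = -17.7 / -70.6 = 0.2507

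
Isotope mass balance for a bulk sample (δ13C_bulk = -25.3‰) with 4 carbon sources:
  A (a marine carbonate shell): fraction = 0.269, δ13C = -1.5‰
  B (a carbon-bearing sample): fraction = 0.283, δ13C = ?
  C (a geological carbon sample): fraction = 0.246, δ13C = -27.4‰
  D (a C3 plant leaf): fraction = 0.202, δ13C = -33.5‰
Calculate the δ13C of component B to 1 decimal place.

Isotope mass balance: δ_bulk = Σ fᵢ·δᵢ.
-25.3 = 0.269×(-1.5) + 0.283×δ_B + 0.246×(-27.4) + 0.202×(-33.5)
0.283·δ_B = -25.3 − (-13.911) = -11.389
δ_B = -11.389 / 0.283 = -40.24‰

-40.2‰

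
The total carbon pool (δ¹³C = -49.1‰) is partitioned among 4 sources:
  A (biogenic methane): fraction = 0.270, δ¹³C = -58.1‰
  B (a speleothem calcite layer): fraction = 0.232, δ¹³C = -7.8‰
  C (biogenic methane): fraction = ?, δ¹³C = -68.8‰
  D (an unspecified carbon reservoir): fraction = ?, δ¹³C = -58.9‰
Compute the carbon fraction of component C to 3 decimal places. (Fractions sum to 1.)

Let f_C and f_D be the unknown fractions; fractions sum to 1 so f_C + f_D = 0.498.
Mass balance: Σ fᵢ·δᵢ = δ_bulk ⇒ f_C·(-68.8) + f_D·(-58.9) = -49.1 − (-17.497) = -31.603
Substitute f_D = 0.498 − f_C:
f_C·(-68.8 − -58.9) = -31.603 − 0.498×(-58.9) = -2.271
f_C = -2.271 / -9.9 = 0.2294

0.229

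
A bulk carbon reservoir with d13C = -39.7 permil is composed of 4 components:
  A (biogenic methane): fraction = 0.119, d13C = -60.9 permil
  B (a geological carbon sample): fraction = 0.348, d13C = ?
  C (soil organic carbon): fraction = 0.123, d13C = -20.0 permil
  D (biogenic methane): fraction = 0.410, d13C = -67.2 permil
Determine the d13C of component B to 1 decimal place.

Isotope mass balance: δ_bulk = Σ fᵢ·δᵢ.
-39.7 = 0.119×(-60.9) + 0.348×δ_B + 0.123×(-20.0) + 0.410×(-67.2)
0.348·δ_B = -39.7 − (-37.259) = -2.441
δ_B = -2.441 / 0.348 = -7.01 permil

-7.0 permil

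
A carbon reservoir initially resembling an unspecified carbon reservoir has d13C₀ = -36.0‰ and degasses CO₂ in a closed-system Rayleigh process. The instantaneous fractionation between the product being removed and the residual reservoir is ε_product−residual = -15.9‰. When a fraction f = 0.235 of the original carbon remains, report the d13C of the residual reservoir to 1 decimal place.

-13.5‰

Rayleigh residual: δ_res = (δ₀ + 1000)·f^(α−1) − 1000
α = ε/1000 + 1 = 0.98410, so α − 1 = -0.01590
f^(α−1) = 0.235^(-0.01590) = 1.023293
δ_res = (-36.0 + 1000) × 1.023293 − 1000 = 986.454 − 1000 = -13.55‰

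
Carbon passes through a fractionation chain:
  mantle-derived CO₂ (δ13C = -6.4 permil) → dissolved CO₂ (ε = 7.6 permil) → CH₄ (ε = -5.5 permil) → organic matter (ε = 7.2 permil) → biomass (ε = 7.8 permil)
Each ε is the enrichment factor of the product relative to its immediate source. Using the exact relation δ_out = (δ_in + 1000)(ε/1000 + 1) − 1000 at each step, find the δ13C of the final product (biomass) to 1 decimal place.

10.6 permil

step 1: δ = (-6.40 + 1000)·(7.6/1000 + 1) − 1000 = 1.15 permil
step 2: δ = (1.15 + 1000)·(-5.5/1000 + 1) − 1000 = -4.35 permil
step 3: δ = (-4.35 + 1000)·(7.2/1000 + 1) − 1000 = 2.81 permil
step 4: δ = (2.81 + 1000)·(7.8/1000 + 1) − 1000 = 10.64 permil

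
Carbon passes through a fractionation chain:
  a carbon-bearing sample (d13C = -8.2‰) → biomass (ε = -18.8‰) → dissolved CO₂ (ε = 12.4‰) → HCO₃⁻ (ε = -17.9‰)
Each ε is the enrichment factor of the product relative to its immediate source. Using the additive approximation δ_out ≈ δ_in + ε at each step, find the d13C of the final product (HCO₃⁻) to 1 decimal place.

step 1: δ ≈ -8.2 + (-18.8) = -27.0‰
step 2: δ ≈ -27.0 + (12.4) = -14.6‰
step 3: δ ≈ -14.6 + (-17.9) = -32.5‰

-32.5‰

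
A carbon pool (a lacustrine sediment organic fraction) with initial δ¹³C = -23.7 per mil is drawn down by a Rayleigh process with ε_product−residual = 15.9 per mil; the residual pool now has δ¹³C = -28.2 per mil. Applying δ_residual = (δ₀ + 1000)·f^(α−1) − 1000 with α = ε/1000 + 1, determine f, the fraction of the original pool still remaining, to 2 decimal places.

α − 1 = ε/1000 = 0.0159
(δ_res + 1000)/(δ₀ + 1000) = (-28.2 + 1000)/(-23.7 + 1000) = 971.8/976.3 = 0.995391
f = 0.995391^(1/0.0159) = exp(ln(0.995391)/0.0159) = exp(-0.00462/0.0159)
f = exp(-0.2906) = 0.7478

0.75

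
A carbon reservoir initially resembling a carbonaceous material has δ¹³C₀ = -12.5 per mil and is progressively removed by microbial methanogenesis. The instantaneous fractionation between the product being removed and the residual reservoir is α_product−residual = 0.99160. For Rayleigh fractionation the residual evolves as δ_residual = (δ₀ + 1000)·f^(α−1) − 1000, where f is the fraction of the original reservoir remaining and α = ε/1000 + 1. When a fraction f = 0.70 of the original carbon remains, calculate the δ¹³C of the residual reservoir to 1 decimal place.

-9.5 per mil

Rayleigh residual: δ_res = (δ₀ + 1000)·f^(α−1) − 1000
α − 1 = -0.00840
f^(α−1) = 0.70^(-0.00840) = 1.003001
δ_res = (-12.5 + 1000) × 1.003001 − 1000 = 990.463 − 1000 = -9.54 per mil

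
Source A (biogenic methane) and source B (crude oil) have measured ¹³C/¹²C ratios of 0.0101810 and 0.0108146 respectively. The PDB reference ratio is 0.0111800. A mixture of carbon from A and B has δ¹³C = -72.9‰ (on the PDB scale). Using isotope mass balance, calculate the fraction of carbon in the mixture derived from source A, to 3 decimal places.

0.710

δ_A = (0.0101810/0.0111800 − 1)×1000 = (0.910644 − 1)×1000 = -89.356‰
δ_B = (0.0108146/0.0111800 − 1)×1000 = (0.967317 − 1)×1000 = -32.683‰
f_A = (δ_mix − δ_B)/(δ_A − δ_B) = (-72.9 − (-32.683))/(-89.356 − (-32.683))
f_A = -40.217 / -56.673 = 0.7096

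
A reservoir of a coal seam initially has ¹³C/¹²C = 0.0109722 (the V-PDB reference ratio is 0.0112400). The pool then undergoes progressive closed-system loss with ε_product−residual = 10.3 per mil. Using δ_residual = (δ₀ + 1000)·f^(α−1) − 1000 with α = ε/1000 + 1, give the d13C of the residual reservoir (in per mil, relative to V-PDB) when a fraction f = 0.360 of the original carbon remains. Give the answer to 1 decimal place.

δ₀ = (0.0109722/0.0112400 − 1)×1000 = (0.976174 − 1)×1000 = -23.826 per mil
α − 1 = ε/1000 = 0.0103
f^(α−1) = 0.360^(0.0103) = 0.989532
δ_res = (-23.826 + 1000) × 0.989532 − 1000 = 965.956 − 1000 = -34.04 per mil

-34.0 per mil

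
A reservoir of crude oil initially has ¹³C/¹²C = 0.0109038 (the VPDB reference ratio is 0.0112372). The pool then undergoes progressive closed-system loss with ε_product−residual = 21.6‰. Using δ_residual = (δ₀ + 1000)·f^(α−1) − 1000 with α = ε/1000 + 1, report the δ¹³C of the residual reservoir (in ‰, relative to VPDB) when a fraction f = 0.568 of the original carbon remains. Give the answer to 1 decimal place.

-41.5‰

δ₀ = (0.0109038/0.0112372 − 1)×1000 = (0.970331 − 1)×1000 = -29.669‰
α − 1 = ε/1000 = 0.0216
f^(α−1) = 0.568^(0.0216) = 0.987857
δ_res = (-29.669 + 1000) × 0.987857 − 1000 = 958.548 − 1000 = -41.45‰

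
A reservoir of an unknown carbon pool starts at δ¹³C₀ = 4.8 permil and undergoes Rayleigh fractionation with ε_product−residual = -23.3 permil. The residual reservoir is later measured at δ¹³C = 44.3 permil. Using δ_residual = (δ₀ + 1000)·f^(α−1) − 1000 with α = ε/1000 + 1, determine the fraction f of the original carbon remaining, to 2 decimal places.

0.19

α − 1 = ε/1000 = -0.0233
(δ_res + 1000)/(δ₀ + 1000) = (44.3 + 1000)/(4.8 + 1000) = 1044.3/1004.8 = 1.039311
f = 1.039311^(1/-0.0233) = exp(ln(1.039311)/-0.0233) = exp(0.03856/-0.0233)
f = exp(-1.6549) = 0.1911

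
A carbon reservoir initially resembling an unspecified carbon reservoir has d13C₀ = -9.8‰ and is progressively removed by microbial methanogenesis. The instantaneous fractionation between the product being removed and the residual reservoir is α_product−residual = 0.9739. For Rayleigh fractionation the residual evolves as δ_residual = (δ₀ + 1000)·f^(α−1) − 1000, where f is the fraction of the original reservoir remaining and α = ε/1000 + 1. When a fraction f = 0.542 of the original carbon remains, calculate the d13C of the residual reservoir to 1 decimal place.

6.2‰

Rayleigh residual: δ_res = (δ₀ + 1000)·f^(α−1) − 1000
α − 1 = -0.02610
f^(α−1) = 0.542^(-0.02610) = 1.016114
δ_res = (-9.8 + 1000) × 1.016114 − 1000 = 1006.157 − 1000 = 6.16‰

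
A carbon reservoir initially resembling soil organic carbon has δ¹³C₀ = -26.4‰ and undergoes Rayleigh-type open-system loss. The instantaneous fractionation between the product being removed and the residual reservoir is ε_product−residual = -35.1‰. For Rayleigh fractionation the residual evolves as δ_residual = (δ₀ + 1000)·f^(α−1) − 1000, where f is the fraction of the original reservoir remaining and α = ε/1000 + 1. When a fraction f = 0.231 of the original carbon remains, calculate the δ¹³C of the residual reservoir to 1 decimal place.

25.0‰

Rayleigh residual: δ_res = (δ₀ + 1000)·f^(α−1) − 1000
α = ε/1000 + 1 = 0.96490, so α − 1 = -0.03510
f^(α−1) = 0.231^(-0.03510) = 1.052779
δ_res = (-26.4 + 1000) × 1.052779 − 1000 = 1024.986 − 1000 = 24.99‰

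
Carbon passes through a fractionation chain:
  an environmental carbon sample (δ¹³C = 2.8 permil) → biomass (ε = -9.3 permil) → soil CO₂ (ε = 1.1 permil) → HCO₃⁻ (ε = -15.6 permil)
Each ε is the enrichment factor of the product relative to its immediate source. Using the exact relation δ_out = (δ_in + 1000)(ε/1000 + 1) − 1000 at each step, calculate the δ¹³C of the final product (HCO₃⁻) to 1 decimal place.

-20.9 permil

step 1: δ = (2.80 + 1000)·(-9.3/1000 + 1) − 1000 = -6.53 permil
step 2: δ = (-6.53 + 1000)·(1.1/1000 + 1) − 1000 = -5.43 permil
step 3: δ = (-5.43 + 1000)·(-15.6/1000 + 1) − 1000 = -20.95 permil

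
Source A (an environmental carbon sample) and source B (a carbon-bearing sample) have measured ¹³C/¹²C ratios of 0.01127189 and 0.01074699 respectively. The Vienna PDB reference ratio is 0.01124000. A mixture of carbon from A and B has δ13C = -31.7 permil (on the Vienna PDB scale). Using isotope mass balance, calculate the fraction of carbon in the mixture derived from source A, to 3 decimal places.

0.260

δ_A = (0.01127189/0.01124000 − 1)×1000 = (1.002837 − 1)×1000 = 2.837 permil
δ_B = (0.01074699/0.01124000 − 1)×1000 = (0.956138 − 1)×1000 = -43.862 permil
f_A = (δ_mix − δ_B)/(δ_A − δ_B) = (-31.7 − (-43.862))/(2.837 − (-43.862))
f_A = 12.162 / 46.699 = 0.2604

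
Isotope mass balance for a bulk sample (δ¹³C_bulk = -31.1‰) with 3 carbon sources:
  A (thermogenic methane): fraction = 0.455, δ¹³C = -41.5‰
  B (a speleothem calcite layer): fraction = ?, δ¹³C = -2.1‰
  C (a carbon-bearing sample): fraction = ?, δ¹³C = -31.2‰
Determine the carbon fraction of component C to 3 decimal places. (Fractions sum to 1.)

Let f_C and f_B be the unknown fractions; fractions sum to 1 so f_C + f_B = 0.545.
Mass balance: Σ fᵢ·δᵢ = δ_bulk ⇒ f_C·(-31.2) + f_B·(-2.1) = -31.1 − (-18.883) = -12.218
Substitute f_B = 0.545 − f_C:
f_C·(-31.2 − -2.1) = -12.218 − 0.545×(-2.1) = -11.073
f_C = -11.073 / -29.1 = 0.3805

0.381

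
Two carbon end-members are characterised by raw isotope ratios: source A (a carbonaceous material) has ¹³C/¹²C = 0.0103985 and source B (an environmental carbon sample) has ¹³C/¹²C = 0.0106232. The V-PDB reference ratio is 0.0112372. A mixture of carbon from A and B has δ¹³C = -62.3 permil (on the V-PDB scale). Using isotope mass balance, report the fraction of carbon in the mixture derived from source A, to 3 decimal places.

0.383

δ_A = (0.0103985/0.0112372 − 1)×1000 = (0.925364 − 1)×1000 = -74.636 permil
δ_B = (0.0106232/0.0112372 − 1)×1000 = (0.945360 − 1)×1000 = -54.640 permil
f_A = (δ_mix − δ_B)/(δ_A − δ_B) = (-62.3 − (-54.640))/(-74.636 − (-54.640))
f_A = -7.660 / -19.996 = 0.3831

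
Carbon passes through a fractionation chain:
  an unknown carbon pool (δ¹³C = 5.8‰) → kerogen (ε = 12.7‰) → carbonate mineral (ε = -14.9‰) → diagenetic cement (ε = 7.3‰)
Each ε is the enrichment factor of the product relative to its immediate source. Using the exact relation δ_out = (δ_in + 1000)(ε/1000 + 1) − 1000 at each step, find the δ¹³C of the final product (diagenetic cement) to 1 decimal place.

step 1: δ = (5.80 + 1000)·(12.7/1000 + 1) − 1000 = 18.57‰
step 2: δ = (18.57 + 1000)·(-14.9/1000 + 1) − 1000 = 3.40‰
step 3: δ = (3.40 + 1000)·(7.3/1000 + 1) − 1000 = 10.72‰

10.7‰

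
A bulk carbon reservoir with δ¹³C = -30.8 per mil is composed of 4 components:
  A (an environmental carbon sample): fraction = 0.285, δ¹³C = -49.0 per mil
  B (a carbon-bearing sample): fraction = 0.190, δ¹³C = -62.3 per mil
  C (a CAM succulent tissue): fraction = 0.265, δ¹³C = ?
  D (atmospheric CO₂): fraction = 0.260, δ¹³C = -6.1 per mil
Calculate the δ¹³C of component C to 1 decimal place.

-12.9 per mil

Isotope mass balance: δ_bulk = Σ fᵢ·δᵢ.
-30.8 = 0.285×(-49.0) + 0.190×(-62.3) + 0.265×δ_C + 0.260×(-6.1)
0.265·δ_C = -30.8 − (-27.388) = -3.412
δ_C = -3.412 / 0.265 = -12.88 per mil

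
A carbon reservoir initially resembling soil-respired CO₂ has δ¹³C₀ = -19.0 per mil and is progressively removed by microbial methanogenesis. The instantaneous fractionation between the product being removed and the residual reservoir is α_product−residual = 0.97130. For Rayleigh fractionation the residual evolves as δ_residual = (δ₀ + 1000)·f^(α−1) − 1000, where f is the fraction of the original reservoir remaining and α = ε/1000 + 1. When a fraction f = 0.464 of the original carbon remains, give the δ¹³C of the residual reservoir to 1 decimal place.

2.9 per mil

Rayleigh residual: δ_res = (δ₀ + 1000)·f^(α−1) − 1000
α − 1 = -0.02870
f^(α−1) = 0.464^(-0.02870) = 1.022283
δ_res = (-19.0 + 1000) × 1.022283 − 1000 = 1002.859 − 1000 = 2.86 per mil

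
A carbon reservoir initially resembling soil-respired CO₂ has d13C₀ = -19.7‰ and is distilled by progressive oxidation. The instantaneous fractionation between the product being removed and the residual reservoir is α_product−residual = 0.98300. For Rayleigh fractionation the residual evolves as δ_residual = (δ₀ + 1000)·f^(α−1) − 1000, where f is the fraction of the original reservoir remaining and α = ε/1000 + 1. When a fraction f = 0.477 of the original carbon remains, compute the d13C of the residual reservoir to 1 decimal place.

Rayleigh residual: δ_res = (δ₀ + 1000)·f^(α−1) − 1000
α − 1 = -0.01700
f^(α−1) = 0.477^(-0.01700) = 1.012664
δ_res = (-19.7 + 1000) × 1.012664 − 1000 = 992.714 − 1000 = -7.29‰

-7.3‰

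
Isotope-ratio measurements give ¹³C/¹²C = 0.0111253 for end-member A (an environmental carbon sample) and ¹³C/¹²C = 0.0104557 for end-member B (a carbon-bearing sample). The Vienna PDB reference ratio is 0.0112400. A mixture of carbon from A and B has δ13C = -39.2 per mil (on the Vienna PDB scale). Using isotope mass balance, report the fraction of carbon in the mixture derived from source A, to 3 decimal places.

0.513

δ_A = (0.0111253/0.0112400 − 1)×1000 = (0.989795 − 1)×1000 = -10.205 per mil
δ_B = (0.0104557/0.0112400 − 1)×1000 = (0.930222 − 1)×1000 = -69.778 per mil
f_A = (δ_mix − δ_B)/(δ_A − δ_B) = (-39.2 − (-69.778))/(-10.205 − (-69.778))
f_A = 30.578 / 59.573 = 0.5133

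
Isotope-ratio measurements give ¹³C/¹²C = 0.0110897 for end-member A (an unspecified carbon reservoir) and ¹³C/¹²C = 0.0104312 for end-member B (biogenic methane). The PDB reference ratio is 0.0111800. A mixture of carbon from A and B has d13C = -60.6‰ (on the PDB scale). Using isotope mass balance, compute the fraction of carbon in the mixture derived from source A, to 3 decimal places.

δ_A = (0.0110897/0.0111800 − 1)×1000 = (0.991923 − 1)×1000 = -8.077‰
δ_B = (0.0104312/0.0111800 − 1)×1000 = (0.933023 − 1)×1000 = -66.977‰
f_A = (δ_mix − δ_B)/(δ_A − δ_B) = (-60.6 − (-66.977))/(-8.077 − (-66.977))
f_A = 6.377 / 58.900 = 0.1083

0.108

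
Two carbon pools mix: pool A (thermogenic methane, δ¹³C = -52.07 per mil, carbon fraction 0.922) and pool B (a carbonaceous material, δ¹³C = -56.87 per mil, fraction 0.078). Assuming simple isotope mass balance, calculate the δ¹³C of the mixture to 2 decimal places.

-52.44 per mil

δ_mix = f_A·δ_A + f_B·δ_B
δ_mix = 0.922 × (-52.07) + 0.078 × (-56.87)
δ_mix = -48.009 + -4.436 = -52.444 per mil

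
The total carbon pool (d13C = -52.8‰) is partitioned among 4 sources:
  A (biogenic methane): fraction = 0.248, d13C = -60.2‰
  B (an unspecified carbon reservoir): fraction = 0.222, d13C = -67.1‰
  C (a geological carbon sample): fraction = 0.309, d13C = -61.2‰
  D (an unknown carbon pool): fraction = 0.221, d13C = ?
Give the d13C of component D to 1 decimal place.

-18.4‰

Isotope mass balance: δ_bulk = Σ fᵢ·δᵢ.
-52.8 = 0.248×(-60.2) + 0.222×(-67.1) + 0.309×(-61.2) + 0.221×δ_D
0.221·δ_D = -52.8 − (-48.737) = -4.063
δ_D = -4.063 / 0.221 = -18.39‰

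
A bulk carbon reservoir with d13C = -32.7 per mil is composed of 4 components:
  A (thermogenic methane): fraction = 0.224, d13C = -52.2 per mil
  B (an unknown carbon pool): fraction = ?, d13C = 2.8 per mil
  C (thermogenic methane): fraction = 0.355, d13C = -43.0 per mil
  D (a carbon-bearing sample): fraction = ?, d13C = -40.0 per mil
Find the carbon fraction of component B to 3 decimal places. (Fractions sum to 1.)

Let f_B and f_D be the unknown fractions; fractions sum to 1 so f_B + f_D = 0.421.
Mass balance: Σ fᵢ·δᵢ = δ_bulk ⇒ f_B·(2.8) + f_D·(-40.0) = -32.7 − (-26.958) = -5.742
Substitute f_D = 0.421 − f_B:
f_B·(2.8 − -40.0) = -5.742 − 0.421×(-40.0) = 11.098
f_B = 11.098 / 42.8 = 0.2593

0.259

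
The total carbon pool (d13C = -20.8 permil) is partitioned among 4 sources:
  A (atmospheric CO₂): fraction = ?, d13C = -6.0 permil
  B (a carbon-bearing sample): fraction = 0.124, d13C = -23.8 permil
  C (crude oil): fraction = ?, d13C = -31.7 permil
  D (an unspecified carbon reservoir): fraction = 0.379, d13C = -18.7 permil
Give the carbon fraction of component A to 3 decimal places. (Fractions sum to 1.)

Let f_A and f_C be the unknown fractions; fractions sum to 1 so f_A + f_C = 0.497.
Mass balance: Σ fᵢ·δᵢ = δ_bulk ⇒ f_A·(-6.0) + f_C·(-31.7) = -20.8 − (-10.038) = -10.762
Substitute f_C = 0.497 − f_A:
f_A·(-6.0 − -31.7) = -10.762 − 0.497×(-31.7) = 4.993
f_A = 4.993 / 25.7 = 0.1943

0.194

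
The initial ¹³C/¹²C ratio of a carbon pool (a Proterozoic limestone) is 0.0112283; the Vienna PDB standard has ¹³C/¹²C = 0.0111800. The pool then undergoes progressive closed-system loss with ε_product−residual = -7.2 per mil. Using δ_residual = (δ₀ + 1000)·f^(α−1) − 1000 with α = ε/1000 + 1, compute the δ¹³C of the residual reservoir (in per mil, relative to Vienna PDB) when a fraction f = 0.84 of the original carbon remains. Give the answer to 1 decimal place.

5.6 per mil

δ₀ = (0.0112283/0.0111800 − 1)×1000 = (1.004320 − 1)×1000 = 4.320 per mil
α − 1 = ε/1000 = -0.0072
f^(α−1) = 0.84^(-0.0072) = 1.001256
δ_res = (4.320 + 1000) × 1.001256 − 1000 = 1005.582 − 1000 = 5.58 per mil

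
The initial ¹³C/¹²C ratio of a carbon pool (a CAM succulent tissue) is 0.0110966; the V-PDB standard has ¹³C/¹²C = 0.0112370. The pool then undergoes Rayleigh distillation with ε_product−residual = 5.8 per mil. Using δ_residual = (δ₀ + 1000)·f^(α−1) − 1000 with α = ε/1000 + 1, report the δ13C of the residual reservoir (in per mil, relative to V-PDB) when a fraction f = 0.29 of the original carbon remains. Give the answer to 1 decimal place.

δ₀ = (0.0110966/0.0112370 − 1)×1000 = (0.987506 − 1)×1000 = -12.494 per mil
α − 1 = ε/1000 = 0.0058
f^(α−1) = 0.29^(0.0058) = 0.992846
δ_res = (-12.494 + 1000) × 0.992846 − 1000 = 980.441 − 1000 = -19.56 per mil

-19.6 per mil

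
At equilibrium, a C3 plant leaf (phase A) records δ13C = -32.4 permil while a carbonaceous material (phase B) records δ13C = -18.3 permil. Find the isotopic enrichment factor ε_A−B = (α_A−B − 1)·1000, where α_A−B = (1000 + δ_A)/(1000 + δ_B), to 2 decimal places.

-14.36 permil

α_A−B = (1000 + -32.4) / (1000 + -18.3) = 967.6 / 981.7 = 0.985637
ε_A−B = (0.985637 − 1) × 1000 = -14.363 permil
(The approximation ε ≈ δ_A − δ_B would give -14.1 permil.)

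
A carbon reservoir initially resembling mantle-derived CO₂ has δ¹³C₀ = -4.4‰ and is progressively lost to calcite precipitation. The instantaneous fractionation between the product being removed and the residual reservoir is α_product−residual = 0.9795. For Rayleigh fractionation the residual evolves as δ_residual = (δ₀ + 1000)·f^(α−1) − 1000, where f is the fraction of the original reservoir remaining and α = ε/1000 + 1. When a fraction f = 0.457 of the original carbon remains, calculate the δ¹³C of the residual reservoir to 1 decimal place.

11.7‰

Rayleigh residual: δ_res = (δ₀ + 1000)·f^(α−1) − 1000
α − 1 = -0.02050
f^(α−1) = 0.457^(-0.02050) = 1.016183
δ_res = (-4.4 + 1000) × 1.016183 − 1000 = 1011.711 − 1000 = 11.71‰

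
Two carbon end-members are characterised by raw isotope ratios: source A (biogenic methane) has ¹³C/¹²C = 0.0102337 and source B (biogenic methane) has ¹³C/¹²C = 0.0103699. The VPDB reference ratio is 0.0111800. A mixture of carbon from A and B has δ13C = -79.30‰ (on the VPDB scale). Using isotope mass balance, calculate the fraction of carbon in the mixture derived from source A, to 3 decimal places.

δ_A = (0.0102337/0.0111800 − 1)×1000 = (0.915358 − 1)×1000 = -84.642‰
δ_B = (0.0103699/0.0111800 − 1)×1000 = (0.927540 − 1)×1000 = -72.460‰
f_A = (δ_mix − δ_B)/(δ_A − δ_B) = (-79.30 − (-72.460))/(-84.642 − (-72.460))
f_A = -6.840 / -12.182 = 0.5615

0.561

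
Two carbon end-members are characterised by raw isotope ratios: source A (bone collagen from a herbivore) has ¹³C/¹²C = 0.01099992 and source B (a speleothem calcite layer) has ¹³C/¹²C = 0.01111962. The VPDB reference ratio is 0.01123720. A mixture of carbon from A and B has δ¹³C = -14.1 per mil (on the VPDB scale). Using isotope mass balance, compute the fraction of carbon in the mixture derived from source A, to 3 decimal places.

0.341

δ_A = (0.01099992/0.01123720 − 1)×1000 = (0.978884 − 1)×1000 = -21.116 per mil
δ_B = (0.01111962/0.01123720 − 1)×1000 = (0.989537 − 1)×1000 = -10.463 per mil
f_A = (δ_mix − δ_B)/(δ_A − δ_B) = (-14.1 − (-10.463))/(-21.116 − (-10.463))
f_A = -3.637 / -10.652 = 0.3414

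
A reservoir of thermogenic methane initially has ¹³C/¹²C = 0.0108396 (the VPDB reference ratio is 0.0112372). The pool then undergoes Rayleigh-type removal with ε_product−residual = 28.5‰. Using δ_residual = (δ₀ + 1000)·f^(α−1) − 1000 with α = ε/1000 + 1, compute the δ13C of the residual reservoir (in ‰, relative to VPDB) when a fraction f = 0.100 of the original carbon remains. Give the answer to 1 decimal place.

δ₀ = (0.0108396/0.0112372 − 1)×1000 = (0.964618 − 1)×1000 = -35.382‰
α − 1 = ε/1000 = 0.0285
f^(α−1) = 0.100^(0.0285) = 0.936483
δ_res = (-35.382 + 1000) × 0.936483 − 1000 = 903.348 − 1000 = -96.65‰

-96.7‰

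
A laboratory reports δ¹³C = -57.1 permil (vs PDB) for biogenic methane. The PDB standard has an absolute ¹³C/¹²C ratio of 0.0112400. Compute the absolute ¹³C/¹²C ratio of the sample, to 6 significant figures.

R_sample = R_standard × (δ¹³C/1000 + 1)
R_sample = 0.0112400 × (-57.1/1000 + 1) = 0.0112400 × 0.942900
R_sample = 0.0105982

0.0105982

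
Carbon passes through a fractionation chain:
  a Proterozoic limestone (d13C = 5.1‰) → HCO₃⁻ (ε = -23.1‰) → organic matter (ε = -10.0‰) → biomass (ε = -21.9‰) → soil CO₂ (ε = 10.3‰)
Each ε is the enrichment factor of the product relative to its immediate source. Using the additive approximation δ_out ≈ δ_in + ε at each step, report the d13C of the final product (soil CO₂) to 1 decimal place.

step 1: δ ≈ 5.1 + (-23.1) = -18.0‰
step 2: δ ≈ -18.0 + (-10.0) = -28.0‰
step 3: δ ≈ -28.0 + (-21.9) = -49.9‰
step 4: δ ≈ -49.9 + (10.3) = -39.6‰

-39.6‰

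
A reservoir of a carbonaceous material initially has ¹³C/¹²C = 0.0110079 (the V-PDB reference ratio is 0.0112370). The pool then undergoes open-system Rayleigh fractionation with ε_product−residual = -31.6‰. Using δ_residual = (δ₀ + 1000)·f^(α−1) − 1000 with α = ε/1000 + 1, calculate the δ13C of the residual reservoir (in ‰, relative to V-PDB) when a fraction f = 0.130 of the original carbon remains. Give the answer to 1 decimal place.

44.8‰

δ₀ = (0.0110079/0.0112370 − 1)×1000 = (0.979612 − 1)×1000 = -20.388‰
α − 1 = ε/1000 = -0.0316
f^(α−1) = 0.130^(-0.0316) = 1.066595
δ_res = (-20.388 + 1000) × 1.066595 − 1000 = 1044.849 − 1000 = 44.85‰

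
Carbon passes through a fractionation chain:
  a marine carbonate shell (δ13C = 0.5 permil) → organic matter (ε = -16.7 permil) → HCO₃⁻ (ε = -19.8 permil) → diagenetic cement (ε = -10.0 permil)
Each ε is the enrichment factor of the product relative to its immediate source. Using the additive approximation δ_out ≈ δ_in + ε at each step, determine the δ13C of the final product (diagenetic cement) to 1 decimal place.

-46.0 permil

step 1: δ ≈ 0.5 + (-16.7) = -16.2 permil
step 2: δ ≈ -16.2 + (-19.8) = -36.0 permil
step 3: δ ≈ -36.0 + (-10.0) = -46.0 permil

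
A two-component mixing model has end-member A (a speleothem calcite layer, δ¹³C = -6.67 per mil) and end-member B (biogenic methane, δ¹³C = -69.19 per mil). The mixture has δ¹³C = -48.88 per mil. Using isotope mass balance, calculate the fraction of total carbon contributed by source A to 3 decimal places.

0.325

δ_mix = f_A·δ_A + (1 − f_A)·δ_B  ⇒  f_A = (δ_mix − δ_B)/(δ_A − δ_B)
f_A = (-48.88 − (-69.19)) / (-6.67 − (-69.19))
f_A = 20.31 / 62.52 = 0.3249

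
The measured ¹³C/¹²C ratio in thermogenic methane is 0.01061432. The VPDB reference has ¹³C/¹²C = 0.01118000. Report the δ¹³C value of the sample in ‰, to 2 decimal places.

-50.60‰

δ¹³C = (R_sample / R_standard − 1) × 1000
R_sample / R_standard = 0.01061432 / 0.01118000 = 0.949403
δ¹³C = (0.949403 − 1) × 1000 = -50.597‰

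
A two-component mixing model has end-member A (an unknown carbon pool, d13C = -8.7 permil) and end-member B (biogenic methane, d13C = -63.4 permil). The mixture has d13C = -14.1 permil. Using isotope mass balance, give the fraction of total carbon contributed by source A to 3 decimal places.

δ_mix = f_A·δ_A + (1 − f_A)·δ_B  ⇒  f_A = (δ_mix − δ_B)/(δ_A − δ_B)
f_A = (-14.1 − (-63.4)) / (-8.7 − (-63.4))
f_A = 49.3 / 54.7 = 0.9013

0.901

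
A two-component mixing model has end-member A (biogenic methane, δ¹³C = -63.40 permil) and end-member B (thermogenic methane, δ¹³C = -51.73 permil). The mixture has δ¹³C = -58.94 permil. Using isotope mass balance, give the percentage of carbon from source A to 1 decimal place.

δ_mix = f_A·δ_A + (1 − f_A)·δ_B  ⇒  f_A = (δ_mix − δ_B)/(δ_A − δ_B)
f_A = (-58.94 − (-51.73)) / (-63.40 − (-51.73))
f_A = -7.21 / -11.67 = 0.6178

61.8%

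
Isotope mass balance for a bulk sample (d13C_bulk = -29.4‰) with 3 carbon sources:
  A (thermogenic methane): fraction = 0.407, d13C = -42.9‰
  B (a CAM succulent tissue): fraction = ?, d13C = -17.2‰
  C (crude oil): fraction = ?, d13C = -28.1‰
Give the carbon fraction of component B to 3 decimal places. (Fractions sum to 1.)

0.433

Let f_B and f_C be the unknown fractions; fractions sum to 1 so f_B + f_C = 0.593.
Mass balance: Σ fᵢ·δᵢ = δ_bulk ⇒ f_B·(-17.2) + f_C·(-28.1) = -29.4 − (-17.460) = -11.940
Substitute f_C = 0.593 − f_B:
f_B·(-17.2 − -28.1) = -11.940 − 0.593×(-28.1) = 4.724
f_B = 4.724 / 10.9 = 0.4334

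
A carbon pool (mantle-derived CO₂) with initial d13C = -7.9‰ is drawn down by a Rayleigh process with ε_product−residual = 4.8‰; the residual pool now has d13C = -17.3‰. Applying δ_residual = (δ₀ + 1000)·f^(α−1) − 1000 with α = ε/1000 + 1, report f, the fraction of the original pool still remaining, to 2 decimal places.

α − 1 = ε/1000 = 0.0048
(δ_res + 1000)/(δ₀ + 1000) = (-17.3 + 1000)/(-7.9 + 1000) = 982.7/992.1 = 0.990525
f = 0.990525^(1/0.0048) = exp(ln(0.990525)/0.0048) = exp(-0.00952/0.0048)
f = exp(-1.9833) = 0.1376

0.14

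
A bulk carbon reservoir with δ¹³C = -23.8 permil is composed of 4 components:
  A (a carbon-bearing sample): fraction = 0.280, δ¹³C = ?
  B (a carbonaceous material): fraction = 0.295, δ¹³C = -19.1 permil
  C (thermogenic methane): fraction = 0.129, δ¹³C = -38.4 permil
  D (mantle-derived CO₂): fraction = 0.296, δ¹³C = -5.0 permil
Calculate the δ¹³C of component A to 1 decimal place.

-41.9 permil

Isotope mass balance: δ_bulk = Σ fᵢ·δᵢ.
-23.8 = 0.280×δ_A + 0.295×(-19.1) + 0.129×(-38.4) + 0.296×(-5.0)
0.280·δ_A = -23.8 − (-12.068) = -11.732
δ_A = -11.732 / 0.280 = -41.90 permil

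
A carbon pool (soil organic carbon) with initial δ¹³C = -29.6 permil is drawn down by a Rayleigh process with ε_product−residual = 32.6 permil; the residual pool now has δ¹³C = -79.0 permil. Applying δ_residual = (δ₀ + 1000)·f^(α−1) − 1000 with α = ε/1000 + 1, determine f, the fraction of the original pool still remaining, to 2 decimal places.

0.20

α − 1 = ε/1000 = 0.0326
(δ_res + 1000)/(δ₀ + 1000) = (-79.0 + 1000)/(-29.6 + 1000) = 921.0/970.4 = 0.949093
f = 0.949093^(1/0.0326) = exp(ln(0.949093)/0.0326) = exp(-0.05225/0.0326)
f = exp(-1.6027) = 0.2014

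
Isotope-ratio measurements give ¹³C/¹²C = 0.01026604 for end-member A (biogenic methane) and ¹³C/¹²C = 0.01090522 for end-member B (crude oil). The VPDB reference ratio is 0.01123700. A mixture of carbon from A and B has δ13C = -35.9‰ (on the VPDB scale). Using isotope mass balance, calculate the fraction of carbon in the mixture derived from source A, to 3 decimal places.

δ_A = (0.01026604/0.01123700 − 1)×1000 = (0.913593 − 1)×1000 = -86.407‰
δ_B = (0.01090522/0.01123700 − 1)×1000 = (0.970474 − 1)×1000 = -29.526‰
f_A = (δ_mix − δ_B)/(δ_A − δ_B) = (-35.9 − (-29.526))/(-86.407 − (-29.526))
f_A = -6.374 / -56.882 = 0.1121

0.112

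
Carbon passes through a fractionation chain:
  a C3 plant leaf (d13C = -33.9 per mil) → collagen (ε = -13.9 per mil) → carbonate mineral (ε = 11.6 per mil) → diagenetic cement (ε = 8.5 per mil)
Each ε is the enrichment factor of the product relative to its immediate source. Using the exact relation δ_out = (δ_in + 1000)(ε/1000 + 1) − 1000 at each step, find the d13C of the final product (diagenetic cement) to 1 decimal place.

-28.1 per mil

step 1: δ = (-33.90 + 1000)·(-13.9/1000 + 1) − 1000 = -47.33 per mil
step 2: δ = (-47.33 + 1000)·(11.6/1000 + 1) − 1000 = -36.28 per mil
step 3: δ = (-36.28 + 1000)·(8.5/1000 + 1) − 1000 = -28.09 per mil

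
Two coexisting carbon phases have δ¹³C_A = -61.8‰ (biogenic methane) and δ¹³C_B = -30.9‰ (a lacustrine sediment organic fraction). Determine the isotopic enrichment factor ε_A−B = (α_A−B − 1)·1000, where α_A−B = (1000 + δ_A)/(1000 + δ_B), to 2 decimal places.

α_A−B = (1000 + -61.8) / (1000 + -30.9) = 938.2 / 969.1 = 0.968115
ε_A−B = (0.968115 − 1) × 1000 = -31.885‰
(The approximation ε ≈ δ_A − δ_B would give -30.9‰.)

-31.89‰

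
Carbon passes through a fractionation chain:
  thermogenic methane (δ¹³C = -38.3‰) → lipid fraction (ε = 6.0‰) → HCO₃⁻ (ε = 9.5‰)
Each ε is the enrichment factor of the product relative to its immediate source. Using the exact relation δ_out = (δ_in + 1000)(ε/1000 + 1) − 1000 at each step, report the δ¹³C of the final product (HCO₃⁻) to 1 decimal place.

-23.3‰

step 1: δ = (-38.30 + 1000)·(6.0/1000 + 1) − 1000 = -32.53‰
step 2: δ = (-32.53 + 1000)·(9.5/1000 + 1) − 1000 = -23.34‰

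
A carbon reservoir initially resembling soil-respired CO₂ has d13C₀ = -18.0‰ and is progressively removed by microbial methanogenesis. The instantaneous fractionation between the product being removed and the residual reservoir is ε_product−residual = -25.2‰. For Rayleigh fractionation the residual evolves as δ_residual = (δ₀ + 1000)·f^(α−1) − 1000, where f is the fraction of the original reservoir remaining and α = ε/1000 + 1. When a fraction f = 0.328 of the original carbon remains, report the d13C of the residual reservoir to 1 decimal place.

10.0‰

Rayleigh residual: δ_res = (δ₀ + 1000)·f^(α−1) − 1000
α = ε/1000 + 1 = 0.97480, so α − 1 = -0.02520
f^(α−1) = 0.328^(-0.02520) = 1.028490
δ_res = (-18.0 + 1000) × 1.028490 − 1000 = 1009.977 − 1000 = 9.98‰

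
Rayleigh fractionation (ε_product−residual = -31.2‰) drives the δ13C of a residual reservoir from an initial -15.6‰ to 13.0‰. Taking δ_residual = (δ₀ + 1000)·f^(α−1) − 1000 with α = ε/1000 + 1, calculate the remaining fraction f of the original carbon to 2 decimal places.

0.40

α − 1 = ε/1000 = -0.0312
(δ_res + 1000)/(δ₀ + 1000) = (13.0 + 1000)/(-15.6 + 1000) = 1013.0/984.4 = 1.029053
f = 1.029053^(1/-0.0312) = exp(ln(1.029053)/-0.0312) = exp(0.02864/-0.0312)
f = exp(-0.9179) = 0.3993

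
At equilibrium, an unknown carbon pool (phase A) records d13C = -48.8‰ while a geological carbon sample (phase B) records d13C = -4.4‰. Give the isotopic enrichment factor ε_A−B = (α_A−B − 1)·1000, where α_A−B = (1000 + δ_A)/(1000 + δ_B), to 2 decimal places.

α_A−B = (1000 + -48.8) / (1000 + -4.4) = 951.2 / 995.6 = 0.955404
ε_A−B = (0.955404 − 1) × 1000 = -44.596‰
(The approximation ε ≈ δ_A − δ_B would give -44.4‰.)

-44.60‰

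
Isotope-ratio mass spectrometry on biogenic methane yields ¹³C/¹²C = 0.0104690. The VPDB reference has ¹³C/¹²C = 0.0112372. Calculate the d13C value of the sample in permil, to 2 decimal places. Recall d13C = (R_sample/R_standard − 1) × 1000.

-68.36 permil

d13C = (R_sample / R_standard − 1) × 1000
R_sample / R_standard = 0.0104690 / 0.0112372 = 0.931638
d13C = (0.931638 − 1) × 1000 = -68.362 permil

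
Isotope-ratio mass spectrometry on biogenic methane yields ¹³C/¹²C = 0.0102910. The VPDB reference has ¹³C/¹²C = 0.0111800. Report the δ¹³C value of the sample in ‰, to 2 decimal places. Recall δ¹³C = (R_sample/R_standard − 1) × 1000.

-79.52‰

δ¹³C = (R_sample / R_standard − 1) × 1000
R_sample / R_standard = 0.0102910 / 0.0111800 = 0.920483
δ¹³C = (0.920483 − 1) × 1000 = -79.517‰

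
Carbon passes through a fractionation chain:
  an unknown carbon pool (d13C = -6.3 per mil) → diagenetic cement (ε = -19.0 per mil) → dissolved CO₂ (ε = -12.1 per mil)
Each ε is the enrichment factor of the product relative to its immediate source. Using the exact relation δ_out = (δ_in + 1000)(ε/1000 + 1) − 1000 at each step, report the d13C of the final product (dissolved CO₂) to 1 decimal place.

step 1: δ = (-6.30 + 1000)·(-19.0/1000 + 1) − 1000 = -25.18 per mil
step 2: δ = (-25.18 + 1000)·(-12.1/1000 + 1) − 1000 = -36.98 per mil

-37.0 per mil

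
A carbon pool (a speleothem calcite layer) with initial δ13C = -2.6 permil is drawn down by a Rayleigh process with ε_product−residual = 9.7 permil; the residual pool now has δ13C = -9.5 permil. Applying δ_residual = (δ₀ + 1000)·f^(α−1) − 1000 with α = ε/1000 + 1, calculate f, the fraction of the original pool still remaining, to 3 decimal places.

α − 1 = ε/1000 = 0.0097
(δ_res + 1000)/(δ₀ + 1000) = (-9.5 + 1000)/(-2.6 + 1000) = 990.5/997.4 = 0.993082
f = 0.993082^(1/0.0097) = exp(ln(0.993082)/0.0097) = exp(-0.00694/0.0097)
f = exp(-0.7157) = 0.4889

0.489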